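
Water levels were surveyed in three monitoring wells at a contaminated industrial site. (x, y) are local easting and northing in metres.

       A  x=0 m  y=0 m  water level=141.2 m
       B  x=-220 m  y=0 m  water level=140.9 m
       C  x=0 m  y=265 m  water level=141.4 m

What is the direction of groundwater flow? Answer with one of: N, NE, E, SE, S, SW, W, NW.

SW

∂h/∂x = (140.9 − 141.2) / (-220 − 0) = +0.001364
∂h/∂y = (141.4 − 141.2) / (265 − 0) = +0.0007547
Flow = −∇h = (-0.001364 east, -0.0007547 north), which points southwest.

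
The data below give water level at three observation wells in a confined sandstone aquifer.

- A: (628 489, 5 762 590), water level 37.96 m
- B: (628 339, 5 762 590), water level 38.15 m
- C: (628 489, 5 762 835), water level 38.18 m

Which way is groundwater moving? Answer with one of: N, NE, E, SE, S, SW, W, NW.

SE

∂h/∂x = (38.15 − 37.96) / (628339 − 628489) = -0.001267
∂h/∂y = (38.18 − 37.96) / (5762835 − 5762590) = +0.0008980
Flow = −∇h = (+0.001267 east, -0.0008980 north), which points southeast.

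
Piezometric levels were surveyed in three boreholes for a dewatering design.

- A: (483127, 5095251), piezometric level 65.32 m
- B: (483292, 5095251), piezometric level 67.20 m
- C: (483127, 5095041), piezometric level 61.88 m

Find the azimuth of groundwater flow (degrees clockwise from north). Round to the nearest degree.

215°

∂h/∂x = (67.20 − 65.32) / (483292 − 483127) = +0.01139
∂h/∂y = (61.88 − 65.32) / (5095041 − 5095251) = +0.01638
Flow direction (−∇h) has components (-0.01139 E, -0.01638 N).
Azimuth = atan2(E, N) = atan2(-0.01139, -0.01638) = 214.8° ≈ 215°.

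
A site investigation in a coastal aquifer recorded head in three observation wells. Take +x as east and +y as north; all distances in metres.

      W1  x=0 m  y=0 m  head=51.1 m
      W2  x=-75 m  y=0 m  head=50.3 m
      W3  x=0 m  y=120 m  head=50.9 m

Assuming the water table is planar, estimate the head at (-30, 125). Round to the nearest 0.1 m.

∂h/∂x = (50.3 − 51.1) / (-75 − 0) = +0.01067
∂h/∂y = (50.9 − 51.1) / (120 − 0) = -0.001667
h(-30, 125) = 51.1 + (+0.01067)·(-30) + (-0.001667)·(125) = 51.1 -0.320 -0.208 = 50.572 m.

50.6 m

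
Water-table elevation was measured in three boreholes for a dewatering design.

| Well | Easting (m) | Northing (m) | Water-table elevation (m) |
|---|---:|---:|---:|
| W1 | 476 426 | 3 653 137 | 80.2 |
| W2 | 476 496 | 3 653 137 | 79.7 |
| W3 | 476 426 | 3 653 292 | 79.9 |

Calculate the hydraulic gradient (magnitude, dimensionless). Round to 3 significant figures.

∂h/∂x = (79.7 − 80.2) / (476496 − 476426) = -0.007143
∂h/∂y = (79.9 − 80.2) / (3653292 − 3653137) = -0.001935
|∇h| = √(-0.007143² + -0.001935²) = 0.0074

0.00740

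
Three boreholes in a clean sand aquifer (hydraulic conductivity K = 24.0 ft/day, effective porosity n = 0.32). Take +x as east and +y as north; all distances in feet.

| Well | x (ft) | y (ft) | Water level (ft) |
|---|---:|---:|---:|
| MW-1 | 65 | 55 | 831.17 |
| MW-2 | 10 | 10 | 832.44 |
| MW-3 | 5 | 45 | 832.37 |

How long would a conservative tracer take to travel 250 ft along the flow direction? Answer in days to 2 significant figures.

170 days

Differences from MW-1: to MW-2 (Δx, Δy, Δh) = (-55, -45, +1.27); to MW-3 = (-60, -10, +1.20).
Determinant of the coordinate differences = (-55)·(-10) − (-60)·(-45) = -2150.
∂h/∂x = [(+1.27)·(-10) − (+1.20)·(-45)] / -2150 = -0.01921
∂h/∂y = [(-55)·(+1.20) − (-60)·(+1.27)] / -2150 = -0.004744
|∇h| = √(-0.01921² + -0.004744²) = 0.01979
Seepage velocity v = K·i/n = 24.0 × 0.01979 / 0.32 = 1.484 ft/day.
t = 250 / 1.484 = 168.5 days.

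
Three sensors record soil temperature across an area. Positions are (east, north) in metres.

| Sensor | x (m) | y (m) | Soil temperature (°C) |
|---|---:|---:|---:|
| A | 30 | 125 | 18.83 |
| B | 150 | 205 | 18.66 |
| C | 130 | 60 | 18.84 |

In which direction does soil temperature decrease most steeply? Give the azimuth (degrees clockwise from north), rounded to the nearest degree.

029°

Taking A as reference: B−A = (120, 80, -0.17); C−A = (100, -65, +0.01).
Solve a·Δx + b·Δy = ΔT: det = 120·(-65) − 100·80 = -15800.
∂T/∂x = [(-0.17)·(-65) − (+0.01)·80] / -15800 = -0.0006487
∂T/∂y = [120·(+0.01) − 100·(-0.17)] / -15800 = -0.001152
Steepest decrease is along −∇f: components (+0.0006487 E, +0.001152 N).
Azimuth = atan2(+0.0006487, +0.001152) = 29.4° ≈ 029°.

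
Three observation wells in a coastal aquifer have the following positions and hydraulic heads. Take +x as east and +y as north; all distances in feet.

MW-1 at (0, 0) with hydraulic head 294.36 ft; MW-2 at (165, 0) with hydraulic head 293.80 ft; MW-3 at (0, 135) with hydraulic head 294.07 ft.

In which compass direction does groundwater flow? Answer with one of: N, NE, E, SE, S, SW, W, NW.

NE

∂h/∂x = (293.80 − 294.36) / (165 − 0) = -0.003394
∂h/∂y = (294.07 − 294.36) / (135 − 0) = -0.002148
Flow = −∇h = (+0.003394 east, +0.002148 north), which points northeast.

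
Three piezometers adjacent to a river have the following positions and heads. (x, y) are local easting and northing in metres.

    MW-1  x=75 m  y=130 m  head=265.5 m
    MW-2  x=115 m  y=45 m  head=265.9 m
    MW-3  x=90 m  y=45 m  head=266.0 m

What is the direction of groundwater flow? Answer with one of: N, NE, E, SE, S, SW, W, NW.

With h = a·x + b·y + c and MW-1 as origin, the differences give:
  40·a + (-85)·b = +0.4
  15·a + (-85)·b = +0.5
Eliminate b (×(-85) and ×(-85), subtract): -2125·a = 8.50 → a = ∂h/∂x = -0.004000
Back-substitute: b = ∂h/∂y = -0.006588.
Flow = −∇h = (+0.004000 east, +0.006588 north), which points northeast.

NE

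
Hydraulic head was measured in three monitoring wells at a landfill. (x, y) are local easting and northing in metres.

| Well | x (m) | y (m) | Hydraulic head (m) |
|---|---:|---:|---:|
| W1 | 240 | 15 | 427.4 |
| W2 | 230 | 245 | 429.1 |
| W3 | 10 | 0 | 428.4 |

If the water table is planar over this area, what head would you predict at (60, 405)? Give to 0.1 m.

431.1 m

With h = a·x + b·y + c and W1 as origin, the differences give:
  (-10)·a + 230·b = +1.7
  (-230)·a + (-15)·b = +1.0
Eliminate b (×(-15) and ×230, subtract): 53050·a = -255.50 → a = ∂h/∂x = -0.004816
Back-substitute: b = ∂h/∂y = +0.007182.
h(60, 405) = 427.4 + (-0.004816)·(-180) + (+0.007182)·(390) = 427.4 +0.867 +2.801 = 431.068 m.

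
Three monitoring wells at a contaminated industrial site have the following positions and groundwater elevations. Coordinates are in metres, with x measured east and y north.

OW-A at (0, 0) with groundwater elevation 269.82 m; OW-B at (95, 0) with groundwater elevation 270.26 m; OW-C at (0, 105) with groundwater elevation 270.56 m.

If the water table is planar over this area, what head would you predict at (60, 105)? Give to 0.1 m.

∂h/∂x = (270.26 − 269.82) / (95 − 0) = +0.004632
∂h/∂y = (270.56 − 269.82) / (105 − 0) = +0.007048
h(60, 105) = 269.82 + (+0.004632)·(60) + (+0.007048)·(105) = 269.82 +0.278 +0.740 = 270.838 m.

270.8 m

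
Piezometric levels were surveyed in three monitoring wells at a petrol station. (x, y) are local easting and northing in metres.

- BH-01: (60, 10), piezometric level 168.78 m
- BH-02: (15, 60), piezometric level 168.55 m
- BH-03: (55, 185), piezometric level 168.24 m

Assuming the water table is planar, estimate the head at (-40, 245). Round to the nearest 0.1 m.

With h = a·x + b·y + c and BH-01 as origin, the differences give:
  (-45)·a + 50·b = -0.23
  (-5)·a + 175·b = -0.54
Eliminate b (×175 and ×50, subtract): -7625·a = -13.250 → a = ∂h/∂x = +0.001738
Back-substitute: b = ∂h/∂y = -0.003036.
h(-40, 245) = 168.78 + (+0.001738)·(-100) + (-0.003036)·(235) = 168.78 -0.174 -0.713 = 167.893 m.

167.9 m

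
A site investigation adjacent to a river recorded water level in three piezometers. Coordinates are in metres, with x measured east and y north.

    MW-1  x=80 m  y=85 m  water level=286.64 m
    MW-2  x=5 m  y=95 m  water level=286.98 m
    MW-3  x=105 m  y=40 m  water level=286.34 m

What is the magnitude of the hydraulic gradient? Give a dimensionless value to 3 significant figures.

0.00596

Three-point gradient (reference MW-1): Δ to MW-2 = (-75, 10, +0.34), Δ to MW-3 = (25, -45, -0.30).
∂h/∂x = -0.003936, ∂h/∂y = +0.004480 (det = 3125).
|∇h| = √(-0.003936² + 0.004480²) = 0.005963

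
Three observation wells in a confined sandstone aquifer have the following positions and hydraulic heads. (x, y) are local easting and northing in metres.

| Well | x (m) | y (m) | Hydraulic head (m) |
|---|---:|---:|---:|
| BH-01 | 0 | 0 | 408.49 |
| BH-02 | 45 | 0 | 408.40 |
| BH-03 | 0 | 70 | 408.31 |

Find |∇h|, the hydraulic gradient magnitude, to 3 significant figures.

0.00326

∂h/∂x = (408.40 − 408.49) / (45 − 0) = -0.002000
∂h/∂y = (408.31 − 408.49) / (70 − 0) = -0.002571
|∇h| = √(-0.002000² + -0.002571²) = 0.003257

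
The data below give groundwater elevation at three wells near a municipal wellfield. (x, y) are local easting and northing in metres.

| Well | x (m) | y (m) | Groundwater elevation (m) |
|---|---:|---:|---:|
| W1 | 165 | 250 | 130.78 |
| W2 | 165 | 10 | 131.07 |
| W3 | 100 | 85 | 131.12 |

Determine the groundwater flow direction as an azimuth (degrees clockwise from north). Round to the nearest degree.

061°

With h = a·x + b·y + c and W1 as origin, the differences give:
  0·a + (-240)·b = +0.29
  (-65)·a + (-165)·b = +0.34
Eliminate b (×(-165) and ×(-240), subtract): -15600·a = 33.750 → a = ∂h/∂x = -0.002163
Back-substitute: b = ∂h/∂y = -0.001208.
Flow direction (−∇h) has components (+0.002163 E, +0.001208 N).
Azimuth = atan2(E, N) = atan2(+0.002163, +0.001208) = 60.8° ≈ 061°.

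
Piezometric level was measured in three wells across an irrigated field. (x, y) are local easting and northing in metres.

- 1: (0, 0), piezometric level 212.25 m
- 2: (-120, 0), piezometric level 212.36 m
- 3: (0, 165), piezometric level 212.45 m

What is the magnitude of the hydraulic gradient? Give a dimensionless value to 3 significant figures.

∂h/∂x = (212.36 − 212.25) / (-120 − 0) = -0.0009167
∂h/∂y = (212.45 − 212.25) / (165 − 0) = +0.001212
|∇h| = √(-0.0009167² + 0.001212²) = 0.00152

0.00152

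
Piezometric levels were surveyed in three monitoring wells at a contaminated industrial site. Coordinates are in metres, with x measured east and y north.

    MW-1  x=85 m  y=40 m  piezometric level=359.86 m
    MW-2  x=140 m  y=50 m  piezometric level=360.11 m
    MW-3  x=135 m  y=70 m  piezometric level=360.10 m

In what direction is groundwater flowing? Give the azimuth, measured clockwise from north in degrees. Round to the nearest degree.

With h = a·x + b·y + c and MW-1 as origin, the differences give:
  55·a + 10·b = +0.25
  50·a + 30·b = +0.24
Eliminate b (×30 and ×10, subtract): 1150·a = 5.100 → a = ∂h/∂x = +0.004435
Back-substitute: b = ∂h/∂y = +0.0006087.
Flow direction (−∇h) has components (-0.004435 E, -0.0006087 N).
Azimuth = atan2(E, N) = atan2(-0.004435, -0.0006087) = 262.2° ≈ 262°.

262°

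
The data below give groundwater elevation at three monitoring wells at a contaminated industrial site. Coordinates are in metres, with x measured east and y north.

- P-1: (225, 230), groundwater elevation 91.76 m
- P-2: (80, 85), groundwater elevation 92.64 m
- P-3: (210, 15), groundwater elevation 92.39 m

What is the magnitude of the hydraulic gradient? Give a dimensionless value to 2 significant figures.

With h = a·x + b·y + c and P-1 as origin, the differences give:
  (-145)·a + (-145)·b = +0.88
  (-15)·a + (-215)·b = +0.63
Eliminate b (×(-215) and ×(-145), subtract): 29000·a = -97.850 → a = ∂h/∂x = -0.003374
Back-substitute: b = ∂h/∂y = -0.002695.
|∇h| = √(-0.003374² + -0.002695²) = 0.004318

0.0043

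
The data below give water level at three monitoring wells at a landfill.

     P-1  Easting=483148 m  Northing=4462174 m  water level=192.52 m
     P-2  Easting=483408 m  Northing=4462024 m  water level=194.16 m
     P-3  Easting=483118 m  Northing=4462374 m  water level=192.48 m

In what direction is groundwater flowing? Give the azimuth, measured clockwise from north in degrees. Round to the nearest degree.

263°

Differences from P-1: to P-2 (Δx, Δy, Δh) = (260, -150, +1.64); to P-3 = (-30, 200, -0.04).
Determinant of the coordinate differences = 260·200 − (-30)·(-150) = 47500.
∂h/∂x = [(+1.64)·200 − (-0.04)·(-150)] / 47500 = +0.006779
∂h/∂y = [260·(-0.04) − (-30)·(+1.64)] / 47500 = +0.0008168
Flow direction (−∇h) has components (-0.006779 E, -0.0008168 N).
Azimuth = atan2(E, N) = atan2(-0.006779, -0.0008168) = 263.1° ≈ 263°.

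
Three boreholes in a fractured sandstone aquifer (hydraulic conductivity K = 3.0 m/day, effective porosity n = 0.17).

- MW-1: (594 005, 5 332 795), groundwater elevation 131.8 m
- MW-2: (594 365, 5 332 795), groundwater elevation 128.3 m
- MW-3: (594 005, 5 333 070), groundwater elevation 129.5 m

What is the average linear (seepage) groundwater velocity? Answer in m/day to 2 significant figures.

∂h/∂x = (128.3 − 131.8) / (594365 − 594005) = -0.009722
∂h/∂y = (129.5 − 131.8) / (5333070 − 5332795) = -0.008364
|∇h| = √(-0.009722² + -0.008364²) = 0.01282
Seepage velocity v = K·i/n = 3.0 × 0.01282 / 0.17 = 0.2262 m/day.

0.23 m/day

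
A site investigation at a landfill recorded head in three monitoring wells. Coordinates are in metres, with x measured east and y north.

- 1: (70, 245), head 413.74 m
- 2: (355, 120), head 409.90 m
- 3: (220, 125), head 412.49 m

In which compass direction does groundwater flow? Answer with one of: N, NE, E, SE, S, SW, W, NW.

Differences from 1: to 2 (Δx, Δy, Δh) = (285, -125, -3.84); to 3 = (150, -120, -1.25).
Determinant of the coordinate differences = 285·(-120) − 150·(-125) = -15450.
∂h/∂x = [(-3.84)·(-120) − (-1.25)·(-125)] / -15450 = -0.01971
∂h/∂y = [285·(-1.25) − 150·(-3.84)] / -15450 = -0.01422
Flow = −∇h = (+0.01971 east, +0.01422 north), which points northeast.

NE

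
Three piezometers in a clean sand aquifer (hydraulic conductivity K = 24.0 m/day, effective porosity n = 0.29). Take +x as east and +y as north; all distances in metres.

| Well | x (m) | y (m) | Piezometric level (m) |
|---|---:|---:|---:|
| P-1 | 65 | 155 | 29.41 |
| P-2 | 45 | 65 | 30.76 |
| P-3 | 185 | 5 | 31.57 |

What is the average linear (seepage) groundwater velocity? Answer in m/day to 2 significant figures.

Differences from P-1: to P-2 (Δx, Δy, Δh) = (-20, -90, +1.35); to P-3 = (120, -150, +2.16).
Solve a·Δx + b·Δy = Δh: det = (-20)·(-150) − 120·(-90) = 13800.
∂h/∂x = [(+1.35)·(-150) − (+2.16)·(-90)] / 13800 = -0.0005870
∂h/∂y = [(-20)·(+2.16) − 120·(+1.35)] / 13800 = -0.01487
|∇h| = √(-0.0005870² + -0.01487²) = 0.01488
Seepage velocity v = K·i/n = 24.0 × 0.01488 / 0.29 = 1.231 m/day.

1.2 m/day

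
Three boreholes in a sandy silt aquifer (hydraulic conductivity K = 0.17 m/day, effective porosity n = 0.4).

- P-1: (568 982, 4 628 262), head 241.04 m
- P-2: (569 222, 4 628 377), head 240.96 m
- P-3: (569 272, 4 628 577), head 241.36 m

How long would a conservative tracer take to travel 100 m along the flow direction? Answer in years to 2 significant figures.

230 years

With h = a·x + b·y + c and P-1 as origin, the differences give:
  240·a + 115·b = -0.08
  290·a + 315·b = +0.32
Eliminate b (×315 and ×115, subtract): 42250·a = -62.000 → a = ∂h/∂x = -0.001467
Back-substitute: b = ∂h/∂y = +0.002367.
|∇h| = √(-0.001467² + 0.002367²) = 0.002785
Seepage velocity v = K·i/n = 0.17 × 0.002785 / 0.4 = 0.001184 m/day.
t = 100 / 0.001184 = 8.446e+04 days = 231 years.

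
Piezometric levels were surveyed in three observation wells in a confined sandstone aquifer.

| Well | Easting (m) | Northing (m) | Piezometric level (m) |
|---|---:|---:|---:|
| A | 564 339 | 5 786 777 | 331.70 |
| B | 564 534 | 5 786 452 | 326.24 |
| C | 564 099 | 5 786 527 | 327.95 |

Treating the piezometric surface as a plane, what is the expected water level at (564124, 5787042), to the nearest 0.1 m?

336.2 m

Taking A as reference: B−A = (195, -325, -5.46); C−A = (-240, -250, -3.75).
Determinant of the coordinate differences = 195·(-250) − (-240)·(-325) = -126750.
∂h/∂x = [(-5.46)·(-250) − (-3.75)·(-325)] / -126750 = -0.001154
∂h/∂y = [195·(-3.75) − (-240)·(-5.46)] / -126750 = +0.01611
h(564124, 5787042) = 331.70 + (-0.001154)·(-215) + (+0.01611)·(265) = 331.70 +0.248 +4.269 = 336.217 m.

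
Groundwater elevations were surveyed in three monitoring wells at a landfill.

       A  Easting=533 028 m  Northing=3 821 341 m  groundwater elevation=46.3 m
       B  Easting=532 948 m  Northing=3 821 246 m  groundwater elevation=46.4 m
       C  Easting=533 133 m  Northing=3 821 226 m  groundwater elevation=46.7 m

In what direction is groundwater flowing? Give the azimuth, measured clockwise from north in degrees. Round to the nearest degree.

With h = a·x + b·y + c and A as origin, the differences give:
  (-80)·a + (-95)·b = +0.1
  105·a + (-115)·b = +0.4
Eliminate b (×(-115) and ×(-95), subtract): 19175·a = 26.50 → a = ∂h/∂x = +0.001382
Back-substitute: b = ∂h/∂y = -0.002216.
Flow direction (−∇h) has components (-0.001382 E, +0.002216 N).
Azimuth = atan2(E, N) = atan2(-0.001382, +0.002216) = 328.1° ≈ 328°.

328°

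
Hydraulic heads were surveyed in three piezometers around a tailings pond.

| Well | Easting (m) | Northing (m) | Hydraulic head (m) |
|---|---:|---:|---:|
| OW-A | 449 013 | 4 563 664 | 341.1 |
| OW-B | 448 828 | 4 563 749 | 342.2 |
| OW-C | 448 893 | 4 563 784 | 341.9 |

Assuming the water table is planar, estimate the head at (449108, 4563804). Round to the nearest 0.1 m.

340.8 m

Taking OW-A as reference: OW-B−OW-A = (-185, 85, +1.1); OW-C−OW-A = (-120, 120, +0.8).
Determinant of the coordinate differences = (-185)·120 − (-120)·85 = -12000.
∂h/∂x = [(+1.1)·120 − (+0.8)·85] / -12000 = -0.005333
∂h/∂y = [(-185)·(+0.8) − (-120)·(+1.1)] / -12000 = +0.001333
h(449108, 4563804) = 341.1 + (-0.005333)·(95) + (+0.001333)·(140) = 341.1 -0.507 +0.187 = 340.780 m.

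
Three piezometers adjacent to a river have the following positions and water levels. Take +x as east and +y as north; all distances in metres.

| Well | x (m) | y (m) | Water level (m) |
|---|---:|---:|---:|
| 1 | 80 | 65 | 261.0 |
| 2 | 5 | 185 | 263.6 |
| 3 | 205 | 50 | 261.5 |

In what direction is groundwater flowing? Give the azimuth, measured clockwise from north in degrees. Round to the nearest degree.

Taking 1 as reference: 2−1 = (-75, 120, +2.6); 3−1 = (125, -15, +0.5).
Solve a·Δx + b·Δy = Δh: det = (-75)·(-15) − 125·120 = -13875.
∂h/∂x = [(+2.6)·(-15) − (+0.5)·120] / -13875 = +0.007135
∂h/∂y = [(-75)·(+0.5) − 125·(+2.6)] / -13875 = +0.02613
Flow direction (−∇h) has components (-0.007135 E, -0.02613 N).
Azimuth = atan2(E, N) = atan2(-0.007135, -0.02613) = 195.3° ≈ 195°.

195°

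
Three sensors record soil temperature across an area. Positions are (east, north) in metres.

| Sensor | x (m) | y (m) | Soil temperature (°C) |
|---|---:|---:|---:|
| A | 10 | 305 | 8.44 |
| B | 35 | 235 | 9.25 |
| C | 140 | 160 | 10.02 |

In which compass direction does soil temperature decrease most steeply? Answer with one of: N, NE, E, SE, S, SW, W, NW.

N

Taking A as reference: B−A = (25, -70, +0.81); C−A = (130, -145, +1.58).
Solve a·Δx + b·Δy = ΔT: det = 25·(-145) − 130·(-70) = 5475.
∂T/∂x = [(+0.81)·(-145) − (+1.58)·(-70)] / 5475 = -0.001251
∂T/∂y = [25·(+1.58) − 130·(+0.81)] / 5475 = -0.01202
Steepest decrease is along −∇f = (+0.001251 E, +0.01202 N) → north.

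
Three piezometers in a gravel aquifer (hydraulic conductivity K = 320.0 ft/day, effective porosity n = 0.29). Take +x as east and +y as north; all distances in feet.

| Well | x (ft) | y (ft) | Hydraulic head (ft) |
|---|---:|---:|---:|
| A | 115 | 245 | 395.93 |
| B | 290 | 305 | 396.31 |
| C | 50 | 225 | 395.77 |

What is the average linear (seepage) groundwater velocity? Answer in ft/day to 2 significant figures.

Differences from A: to B (Δx, Δy, Δh) = (175, 60, +0.38); to C = (-65, -20, -0.16).
Determinant of the coordinate differences = 175·(-20) − (-65)·60 = 400.
∂h/∂x = [(+0.38)·(-20) − (-0.16)·60] / 400 = +0.005000
∂h/∂y = [175·(-0.16) − (-65)·(+0.38)] / 400 = -0.008250
|∇h| = √(0.005000² + -0.008250²) = 0.009647
Seepage velocity v = K·i/n = 320.0 × 0.009647 / 0.29 = 10.64 ft/day.

11 ft/day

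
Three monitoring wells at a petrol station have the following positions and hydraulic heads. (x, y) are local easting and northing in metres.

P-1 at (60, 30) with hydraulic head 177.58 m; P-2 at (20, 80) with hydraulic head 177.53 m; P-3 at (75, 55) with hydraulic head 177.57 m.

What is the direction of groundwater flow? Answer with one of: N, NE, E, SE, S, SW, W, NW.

NW

Three-point gradient (reference P-1): Δ to P-2 = (-40, 50, -0.05), Δ to P-3 = (15, 25, -0.01).
∂h/∂x = +0.0004286, ∂h/∂y = -0.0006571 (det = -1750).
Flow = −∇h = (-0.0004286 east, +0.0006571 north), which points northwest.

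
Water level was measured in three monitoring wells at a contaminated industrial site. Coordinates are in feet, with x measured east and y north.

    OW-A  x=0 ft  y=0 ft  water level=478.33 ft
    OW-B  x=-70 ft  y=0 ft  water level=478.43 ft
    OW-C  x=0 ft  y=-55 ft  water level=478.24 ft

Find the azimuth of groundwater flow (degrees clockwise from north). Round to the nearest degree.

139°

∂h/∂x = (478.43 − 478.33) / (-70 − 0) = -0.001429
∂h/∂y = (478.24 − 478.33) / (-55 − 0) = +0.001636
Flow direction (−∇h) has components (+0.001429 E, -0.001636 N).
Azimuth = atan2(E, N) = atan2(+0.001429, -0.001636) = 138.9° ≈ 139°.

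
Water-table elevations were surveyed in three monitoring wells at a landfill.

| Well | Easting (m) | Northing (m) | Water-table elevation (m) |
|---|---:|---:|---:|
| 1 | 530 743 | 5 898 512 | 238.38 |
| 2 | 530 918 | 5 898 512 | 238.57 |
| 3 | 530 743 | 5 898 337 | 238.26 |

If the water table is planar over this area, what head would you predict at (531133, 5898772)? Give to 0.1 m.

∂h/∂x = (238.57 − 238.38) / (530918 − 530743) = +0.001086
∂h/∂y = (238.26 − 238.38) / (5898337 − 5898512) = +0.0006857
h(531133, 5898772) = 238.38 + (+0.001086)·(390) + (+0.0006857)·(260) = 238.38 +0.423 +0.178 = 238.982 m.

239.0 m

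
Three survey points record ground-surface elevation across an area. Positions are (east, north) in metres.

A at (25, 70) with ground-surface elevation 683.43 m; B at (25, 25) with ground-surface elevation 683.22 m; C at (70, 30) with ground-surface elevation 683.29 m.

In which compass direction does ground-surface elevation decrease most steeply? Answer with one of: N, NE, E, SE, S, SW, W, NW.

S

With z = a·x + b·y + c and A as origin, the differences give:
  0·a + (-45)·b = -0.21
  45·a + (-40)·b = -0.14
Eliminate b (×(-40) and ×(-45), subtract): 2025·a = 2.100 → a = ∂z/∂x = +0.001037
Back-substitute: b = ∂z/∂y = +0.004667.
Steepest decrease is along −∇f = (-0.001037 E, -0.004667 N) → south.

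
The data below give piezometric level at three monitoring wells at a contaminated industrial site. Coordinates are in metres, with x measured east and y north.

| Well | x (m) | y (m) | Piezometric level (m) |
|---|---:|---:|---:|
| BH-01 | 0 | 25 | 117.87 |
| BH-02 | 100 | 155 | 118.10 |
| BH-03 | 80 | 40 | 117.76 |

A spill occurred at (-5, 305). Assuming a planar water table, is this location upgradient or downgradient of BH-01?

Taking BH-01 as reference: BH-02−BH-01 = (100, 130, +0.23); BH-03−BH-01 = (80, 15, -0.11).
Determinant of the coordinate differences = 100·15 − 80·130 = -8900.
∂h/∂x = [(+0.23)·15 − (-0.11)·130] / -8900 = -0.001994
∂h/∂y = [100·(-0.11) − 80·(+0.23)] / -8900 = +0.003303
Head at (-5, 305) = 117.87 + (-0.001994)·(-5) + (+0.003303)·(280) = 118.80 m.
That is higher than the 117.87 m at BH-01, so the point is upgradient.

upgradient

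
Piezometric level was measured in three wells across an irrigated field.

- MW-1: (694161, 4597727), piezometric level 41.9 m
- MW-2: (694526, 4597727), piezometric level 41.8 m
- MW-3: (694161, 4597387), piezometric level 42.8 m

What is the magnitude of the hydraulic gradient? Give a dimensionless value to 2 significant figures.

0.0027

∂h/∂x = (41.8 − 41.9) / (694526 − 694161) = -0.0002740
∂h/∂y = (42.8 − 41.9) / (4597387 − 4597727) = -0.002647
|∇h| = √(-0.0002740² + -0.002647²) = 0.002661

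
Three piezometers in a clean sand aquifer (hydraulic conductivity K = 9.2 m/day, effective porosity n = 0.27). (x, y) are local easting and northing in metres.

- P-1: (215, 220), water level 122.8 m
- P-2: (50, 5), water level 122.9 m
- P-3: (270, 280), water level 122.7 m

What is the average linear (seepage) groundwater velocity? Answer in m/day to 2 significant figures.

Differences from P-1: to P-2 (Δx, Δy, Δh) = (-165, -215, +0.1); to P-3 = (55, 60, -0.1).
Determinant of the coordinate differences = (-165)·60 − 55·(-215) = 1925.
∂h/∂x = [(+0.1)·60 − (-0.1)·(-215)] / 1925 = -0.008052
∂h/∂y = [(-165)·(-0.1) − 55·(+0.1)] / 1925 = +0.005714
|∇h| = √(-0.008052² + 0.005714²) = 0.009873
Seepage velocity v = K·i/n = 9.2 × 0.009873 / 0.27 = 0.3364 m/day.

0.34 m/day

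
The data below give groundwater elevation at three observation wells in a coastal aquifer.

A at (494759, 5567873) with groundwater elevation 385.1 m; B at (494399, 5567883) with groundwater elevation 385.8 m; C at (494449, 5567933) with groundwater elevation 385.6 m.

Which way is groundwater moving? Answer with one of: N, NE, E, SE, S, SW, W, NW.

With h = a·x + b·y + c and A as origin, the differences give:
  (-360)·a + 10·b = +0.7
  (-310)·a + 60·b = +0.5
Eliminate b (×60 and ×10, subtract): -18500·a = 37.00 → a = ∂h/∂x = -0.002000
Back-substitute: b = ∂h/∂y = -0.002000.
Flow = −∇h = (+0.002000 east, +0.002000 north), which points northeast.

NE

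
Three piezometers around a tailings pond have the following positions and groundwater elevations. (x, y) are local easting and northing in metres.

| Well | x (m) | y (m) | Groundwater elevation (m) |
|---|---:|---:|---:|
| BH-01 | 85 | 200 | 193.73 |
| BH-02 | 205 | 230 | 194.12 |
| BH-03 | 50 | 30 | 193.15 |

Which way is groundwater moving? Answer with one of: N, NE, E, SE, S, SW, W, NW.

Differences from BH-01: to BH-02 (Δx, Δy, Δh) = (120, 30, +0.39); to BH-03 = (-35, -170, -0.58).
Solve a·Δx + b·Δy = Δh: det = 120·(-170) − (-35)·30 = -19350.
∂h/∂x = [(+0.39)·(-170) − (-0.58)·30] / -19350 = +0.002527
∂h/∂y = [120·(-0.58) − (-35)·(+0.39)] / -19350 = +0.002891
Flow = −∇h = (-0.002527 east, -0.002891 north), which points southwest.

SW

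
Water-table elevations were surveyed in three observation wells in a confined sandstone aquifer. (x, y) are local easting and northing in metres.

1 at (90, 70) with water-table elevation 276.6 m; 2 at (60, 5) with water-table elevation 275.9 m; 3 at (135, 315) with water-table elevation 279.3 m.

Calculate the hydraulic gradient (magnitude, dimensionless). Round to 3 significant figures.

0.0112

Differences from 1: to 2 (Δx, Δy, Δh) = (-30, -65, -0.7); to 3 = (45, 245, +2.7).
Solve a·Δx + b·Δy = Δh: det = (-30)·245 − 45·(-65) = -4425.
∂h/∂x = [(-0.7)·245 − (+2.7)·(-65)] / -4425 = -0.0009040
∂h/∂y = [(-30)·(+2.7) − 45·(-0.7)] / -4425 = +0.01119
|∇h| = √(-0.0009040² + 0.01119²) = 0.01123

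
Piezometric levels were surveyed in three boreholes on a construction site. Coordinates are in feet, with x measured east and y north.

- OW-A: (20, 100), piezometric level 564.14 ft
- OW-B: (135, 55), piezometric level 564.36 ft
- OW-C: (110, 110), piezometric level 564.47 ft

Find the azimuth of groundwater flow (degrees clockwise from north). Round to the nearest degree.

223°

Three-point gradient (reference OW-A): Δ to OW-B = (115, -45, +0.22), Δ to OW-C = (90, 10, +0.33).
∂h/∂x = +0.003279, ∂h/∂y = +0.003490 (det = 5200).
Flow direction (−∇h) has components (-0.003279 E, -0.003490 N).
Azimuth = atan2(E, N) = atan2(-0.003279, -0.003490) = 223.2° ≈ 223°.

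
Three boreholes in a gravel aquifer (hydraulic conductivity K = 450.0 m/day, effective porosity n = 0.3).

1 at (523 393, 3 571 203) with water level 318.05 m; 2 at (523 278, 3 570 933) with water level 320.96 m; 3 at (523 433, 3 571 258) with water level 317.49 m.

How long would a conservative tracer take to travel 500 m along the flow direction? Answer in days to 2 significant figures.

With h = a·x + b·y + c and 1 as origin, the differences give:
  (-115)·a + (-270)·b = +2.91
  40·a + 55·b = -0.56
Eliminate b (×55 and ×(-270), subtract): 4475·a = 8.850 → a = ∂h/∂x = +0.001978
Back-substitute: b = ∂h/∂y = -0.01162.
|∇h| = √(0.001978² + -0.01162²) = 0.01179
Seepage velocity v = K·i/n = 450.0 × 0.01179 / 0.3 = 17.69 m/day.
t = 500 / 17.69 = 28.26 days.

28 days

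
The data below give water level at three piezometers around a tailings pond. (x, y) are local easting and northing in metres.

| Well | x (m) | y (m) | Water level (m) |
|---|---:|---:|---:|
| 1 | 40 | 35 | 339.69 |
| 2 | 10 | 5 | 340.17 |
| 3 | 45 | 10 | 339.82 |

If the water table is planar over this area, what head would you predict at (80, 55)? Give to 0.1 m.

339.2 m

With h = a·x + b·y + c and 1 as origin, the differences give:
  (-30)·a + (-30)·b = +0.48
  5·a + (-25)·b = +0.13
Eliminate b (×(-25) and ×(-30), subtract): 900·a = -8.100 → a = ∂h/∂x = -0.009000
Back-substitute: b = ∂h/∂y = -0.007000.
h(80, 55) = 339.69 + (-0.009000)·(40) + (-0.007000)·(20) = 339.69 -0.360 -0.140 = 339.190 m.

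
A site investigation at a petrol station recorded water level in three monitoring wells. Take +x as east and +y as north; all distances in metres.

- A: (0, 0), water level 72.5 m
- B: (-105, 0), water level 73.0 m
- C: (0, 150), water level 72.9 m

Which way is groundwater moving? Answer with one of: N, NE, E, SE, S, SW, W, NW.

SE

∂h/∂x = (73.0 − 72.5) / (-105 − 0) = -0.004762
∂h/∂y = (72.9 − 72.5) / (150 − 0) = +0.002667
Flow = −∇h = (+0.004762 east, -0.002667 north), which points southeast.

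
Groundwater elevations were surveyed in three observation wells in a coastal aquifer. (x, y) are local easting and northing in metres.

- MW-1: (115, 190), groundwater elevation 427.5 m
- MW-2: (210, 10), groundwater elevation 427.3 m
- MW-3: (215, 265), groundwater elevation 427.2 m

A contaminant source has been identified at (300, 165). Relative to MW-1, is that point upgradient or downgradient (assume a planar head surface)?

Differences from MW-1: to MW-2 (Δx, Δy, Δh) = (95, -180, -0.2); to MW-3 = (100, 75, -0.3).
Solve a·Δx + b·Δy = Δh: det = 95·75 − 100·(-180) = 25125.
∂h/∂x = [(-0.2)·75 − (-0.3)·(-180)] / 25125 = -0.002746
∂h/∂y = [95·(-0.3) − 100·(-0.2)] / 25125 = -0.0003383
Head at (300, 165) = 427.5 + (-0.002746)·(185) + (-0.0003383)·(-25) = 427.00 m.
That is lower than the 427.5 m at MW-1, so the point is downgradient.

downgradient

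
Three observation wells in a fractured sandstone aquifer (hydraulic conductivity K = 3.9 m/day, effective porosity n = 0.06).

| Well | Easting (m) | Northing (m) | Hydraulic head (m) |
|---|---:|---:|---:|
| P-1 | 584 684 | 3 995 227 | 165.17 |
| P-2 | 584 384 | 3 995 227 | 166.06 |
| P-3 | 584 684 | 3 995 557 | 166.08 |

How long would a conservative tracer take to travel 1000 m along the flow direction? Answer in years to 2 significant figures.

10 years

∂h/∂x = (166.06 − 165.17) / (584384 − 584684) = -0.002967
∂h/∂y = (166.08 − 165.17) / (3995557 − 3995227) = +0.002758
|∇h| = √(-0.002967² + 0.002758²) = 0.004051
Seepage velocity v = K·i/n = 3.9 × 0.004051 / 0.06 = 0.2633 m/day.
t = 1000 / 0.2633 = 3798 days = 10.4 years.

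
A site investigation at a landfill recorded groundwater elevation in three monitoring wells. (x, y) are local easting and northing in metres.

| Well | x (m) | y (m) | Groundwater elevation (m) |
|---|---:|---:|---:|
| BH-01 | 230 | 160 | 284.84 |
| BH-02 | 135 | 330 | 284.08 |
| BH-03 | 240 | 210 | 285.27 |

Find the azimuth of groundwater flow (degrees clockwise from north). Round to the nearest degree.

253°

Taking BH-01 as reference: BH-02−BH-01 = (-95, 170, -0.76); BH-03−BH-01 = (10, 50, +0.43).
Solve a·Δx + b·Δy = Δh: det = (-95)·50 − 10·170 = -6450.
∂h/∂x = [(-0.76)·50 − (+0.43)·170] / -6450 = +0.01722
∂h/∂y = [(-95)·(+0.43) − 10·(-0.76)] / -6450 = +0.005155
Flow direction (−∇h) has components (-0.01722 E, -0.005155 N).
Azimuth = atan2(E, N) = atan2(-0.01722, -0.005155) = 253.3° ≈ 253°.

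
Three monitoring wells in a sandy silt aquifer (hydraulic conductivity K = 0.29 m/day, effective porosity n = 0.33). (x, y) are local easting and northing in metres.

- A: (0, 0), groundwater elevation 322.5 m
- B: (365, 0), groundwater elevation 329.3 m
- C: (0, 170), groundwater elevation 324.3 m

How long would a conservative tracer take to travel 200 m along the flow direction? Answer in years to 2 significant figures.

29 years

∂h/∂x = (329.3 − 322.5) / (365 − 0) = +0.01863
∂h/∂y = (324.3 − 322.5) / (170 − 0) = +0.01059
|∇h| = √(0.01863² + 0.01059²) = 0.02143
Seepage velocity v = K·i/n = 0.29 × 0.02143 / 0.33 = 0.01883 m/day.
t = 200 / 0.01883 = 1.062e+04 days = 29.1 years.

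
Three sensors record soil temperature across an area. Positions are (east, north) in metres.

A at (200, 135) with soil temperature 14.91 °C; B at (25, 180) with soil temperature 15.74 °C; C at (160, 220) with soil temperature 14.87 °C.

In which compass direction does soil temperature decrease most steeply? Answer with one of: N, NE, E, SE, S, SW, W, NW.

With T = a·x + b·y + c and A as origin, the differences give:
  (-175)·a + 45·b = +0.83
  (-40)·a + 85·b = -0.04
Eliminate b (×85 and ×45, subtract): -13075·a = 72.350 → a = ∂T/∂x = -0.005533
Back-substitute: b = ∂T/∂y = -0.003075.
Steepest decrease is along −∇f = (+0.005533 E, +0.003075 N) → northeast.

NE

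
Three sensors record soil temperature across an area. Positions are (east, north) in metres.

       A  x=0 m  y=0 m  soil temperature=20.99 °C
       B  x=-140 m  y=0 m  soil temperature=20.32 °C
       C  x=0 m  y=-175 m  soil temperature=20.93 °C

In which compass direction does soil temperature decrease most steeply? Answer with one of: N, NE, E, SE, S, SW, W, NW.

W

∂T/∂x = (20.32 − 20.99) / (-140 − 0) = +0.004786
∂T/∂y = (20.93 − 20.99) / (-175 − 0) = +0.0003429
Steepest decrease is along −∇f = (-0.004786 E, -0.0003429 N) → west.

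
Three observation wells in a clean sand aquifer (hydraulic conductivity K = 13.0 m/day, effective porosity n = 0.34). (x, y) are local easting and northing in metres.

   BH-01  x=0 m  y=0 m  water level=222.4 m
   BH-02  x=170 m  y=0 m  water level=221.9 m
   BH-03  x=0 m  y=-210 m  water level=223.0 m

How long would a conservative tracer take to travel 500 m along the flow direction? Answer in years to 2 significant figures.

∂h/∂x = (221.9 − 222.4) / (170 − 0) = -0.002941
∂h/∂y = (223.0 − 222.4) / (-210 − 0) = -0.002857
|∇h| = √(-0.002941² + -0.002857²) = 0.0041
Seepage velocity v = K·i/n = 13.0 × 0.0041 / 0.34 = 0.1568 m/day.
t = 500 / 0.1568 = 3189 days = 8.73 years.

8.7 years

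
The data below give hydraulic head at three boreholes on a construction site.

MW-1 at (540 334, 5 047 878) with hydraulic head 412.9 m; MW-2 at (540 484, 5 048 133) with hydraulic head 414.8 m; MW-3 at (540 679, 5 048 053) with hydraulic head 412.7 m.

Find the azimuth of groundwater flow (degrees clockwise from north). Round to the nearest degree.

151°

Taking MW-1 as reference: MW-2−MW-1 = (150, 255, +1.9); MW-3−MW-1 = (345, 175, -0.2).
Determinant of the coordinate differences = 150·175 − 345·255 = -61725.
∂h/∂x = [(+1.9)·175 − (-0.2)·255] / -61725 = -0.006213
∂h/∂y = [150·(-0.2) − 345·(+1.9)] / -61725 = +0.01111
Flow direction (−∇h) has components (+0.006213 E, -0.01111 N).
Azimuth = atan2(E, N) = atan2(+0.006213, -0.01111) = 150.8° ≈ 151°.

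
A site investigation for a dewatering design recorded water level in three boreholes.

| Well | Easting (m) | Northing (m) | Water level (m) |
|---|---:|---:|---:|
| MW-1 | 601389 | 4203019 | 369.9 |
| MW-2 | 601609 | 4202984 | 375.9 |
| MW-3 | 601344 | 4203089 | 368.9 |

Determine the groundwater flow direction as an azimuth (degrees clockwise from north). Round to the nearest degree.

263°

Differences from MW-1: to MW-2 (Δx, Δy, Δh) = (220, -35, +6.0); to MW-3 = (-45, 70, -1.0).
Determinant of the coordinate differences = 220·70 − (-45)·(-35) = 13825.
∂h/∂x = [(+6.0)·70 − (-1.0)·(-35)] / 13825 = +0.02785
∂h/∂y = [220·(-1.0) − (-45)·(+6.0)] / 13825 = +0.003617
Flow direction (−∇h) has components (-0.02785 E, -0.003617 N).
Azimuth = atan2(E, N) = atan2(-0.02785, -0.003617) = 262.6° ≈ 263°.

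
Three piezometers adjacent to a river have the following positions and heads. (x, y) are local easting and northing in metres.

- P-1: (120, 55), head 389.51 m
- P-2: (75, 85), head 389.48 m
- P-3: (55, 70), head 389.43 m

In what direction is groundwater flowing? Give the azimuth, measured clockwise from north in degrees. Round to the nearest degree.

230°

With h = a·x + b·y + c and P-1 as origin, the differences give:
  (-45)·a + 30·b = -0.03
  (-65)·a + 15·b = -0.08
Eliminate b (×15 and ×30, subtract): 1275·a = 1.950 → a = ∂h/∂x = +0.001529
Back-substitute: b = ∂h/∂y = +0.001294.
Flow direction (−∇h) has components (-0.001529 E, -0.001294 N).
Azimuth = atan2(E, N) = atan2(-0.001529, -0.001294) = 229.8° ≈ 230°.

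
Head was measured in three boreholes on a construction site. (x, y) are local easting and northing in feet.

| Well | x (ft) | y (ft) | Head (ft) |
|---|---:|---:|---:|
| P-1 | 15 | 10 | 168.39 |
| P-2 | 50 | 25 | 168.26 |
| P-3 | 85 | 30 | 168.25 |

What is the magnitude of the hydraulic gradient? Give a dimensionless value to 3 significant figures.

0.0121

Three-point gradient (reference P-1): Δ to P-2 = (35, 15, -0.13), Δ to P-3 = (70, 20, -0.14).
∂h/∂x = +0.001429, ∂h/∂y = -0.01200 (det = -350).
|∇h| = √(0.001429² + -0.01200²) = 0.01208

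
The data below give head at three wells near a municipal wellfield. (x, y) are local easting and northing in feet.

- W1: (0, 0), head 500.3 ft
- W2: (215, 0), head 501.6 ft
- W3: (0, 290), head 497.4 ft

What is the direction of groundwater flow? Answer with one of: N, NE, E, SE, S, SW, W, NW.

∂h/∂x = (501.6 − 500.3) / (215 − 0) = +0.006047
∂h/∂y = (497.4 − 500.3) / (290 − 0) = -0.01000
Flow = −∇h = (-0.006047 east, +0.01000 north), which points northwest.

NW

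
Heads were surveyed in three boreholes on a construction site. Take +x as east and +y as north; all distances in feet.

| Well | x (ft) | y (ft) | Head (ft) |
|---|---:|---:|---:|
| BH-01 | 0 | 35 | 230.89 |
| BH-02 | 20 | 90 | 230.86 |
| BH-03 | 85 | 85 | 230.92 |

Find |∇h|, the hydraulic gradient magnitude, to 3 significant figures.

With h = a·x + b·y + c and BH-01 as origin, the differences give:
  20·a + 55·b = -0.03
  85·a + 50·b = +0.03
Eliminate b (×50 and ×55, subtract): -3675·a = -3.150 → a = ∂h/∂x = +0.0008571
Back-substitute: b = ∂h/∂y = -0.0008571.
|∇h| = √(0.0008571² + -0.0008571²) = 0.001212

0.00121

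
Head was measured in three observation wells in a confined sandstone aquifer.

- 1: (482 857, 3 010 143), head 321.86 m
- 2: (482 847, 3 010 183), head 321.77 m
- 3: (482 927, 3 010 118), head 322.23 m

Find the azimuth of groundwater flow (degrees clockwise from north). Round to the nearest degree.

With h = a·x + b·y + c and 1 as origin, the differences give:
  (-10)·a + 40·b = -0.09
  70·a + (-25)·b = +0.37
Eliminate b (×(-25) and ×40, subtract): -2550·a = -12.550 → a = ∂h/∂x = +0.004922
Back-substitute: b = ∂h/∂y = -0.001020.
Flow direction (−∇h) has components (-0.004922 E, +0.001020 N).
Azimuth = atan2(E, N) = atan2(-0.004922, +0.001020) = 281.7° ≈ 282°.

282°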